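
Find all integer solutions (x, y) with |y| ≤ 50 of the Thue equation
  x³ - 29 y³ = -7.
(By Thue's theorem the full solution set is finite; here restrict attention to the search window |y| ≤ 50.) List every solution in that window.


The equation is x³ - 29y³ = -7. For fixed y, x³ = 29·y³ − 7, so a solution requires the RHS to be a perfect cube.
Strategy: iterate y from -50 to 50, compute RHS = 29·y³ − 7, and check whether it is a (positive or negative) perfect cube.
Check small values of y:
  y = 0: RHS = -7 is not a perfect cube.
  y = 1: RHS = 22 is not a perfect cube.
  y = -1: RHS = -36 is not a perfect cube.
  y = 2: RHS = 225 is not a perfect cube.
  y = -2: RHS = -239 is not a perfect cube.
  y = 3: RHS = 776 is not a perfect cube.
  y = -3: RHS = -790 is not a perfect cube.
Continuing the search up to |y| = 50 finds no solutions either.
No (x, y) in the scanned range satisfies the equation.

No integer solutions with |y| ≤ 50.


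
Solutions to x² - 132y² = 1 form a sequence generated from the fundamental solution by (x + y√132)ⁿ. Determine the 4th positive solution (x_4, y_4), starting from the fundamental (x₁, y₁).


Step 1: Find the fundamental solution (x₁, y₁) of x² - 132y² = 1.
  Expand √132 as a continued fraction. a₀ = ⌊√132⌋ = 11; iterate m_{k+1} = d_k·a_k − m_k, d_{k+1} = (132 − m_{k+1}²)/d_k, a_{k+1} = ⌊(a₀ + m_{k+1})/d_{k+1}⌋ (starting m₀ = 0, d₀ = 1), with convergents p_k = a_k·p_{k-1} + p_{k-2}, q_k = a_k·q_{k-1} + q_{k-2} (p₋₁ = 1, q₋₁ = 0):
  k = 0: a₀ = 11; p₀/q₀ = 11/1; p₀² − 132·q₀² = 121 − 132 = -11.
  k = 1: m = 11, d = 11, a = ⌊(11 + 11)/11⌋ = 2; p/q = (2·11 + 1)/(2·1 + 0) = 23/2; p² − 132·q² = 529 − 528 = 1.
  The first convergent with p² − 132·q² = 1 gives the fundamental solution (x₁, y₁) = (23, 2).
Step 2: Apply the recurrence (x_{n+1}, y_{n+1}) = (x₁x_n + 132y₁y_n, x₁y_n + y₁x_n) repeatedly.
  From (x_1, y_1) = (23, 2): x_2 = 23·23 + 132·2·2 = 1057; y_2 = 23·2 + 2·23 = 92.
  From (x_2, y_2) = (1057, 92): x_3 = 23·1057 + 132·2·92 = 48599; y_3 = 23·92 + 2·1057 = 4230.
  From (x_3, y_3) = (48599, 4230): x_4 = 23·48599 + 132·2·4230 = 2234497; y_4 = 23·4230 + 2·48599 = 194488.
Step 3: Verify x_4² - 132·y_4² = 4992976843009 - 4992976843008 = 1 (should be 1). ✓

(x_1, y_1) = (23, 2); (x_4, y_4) = (2234497, 194488).


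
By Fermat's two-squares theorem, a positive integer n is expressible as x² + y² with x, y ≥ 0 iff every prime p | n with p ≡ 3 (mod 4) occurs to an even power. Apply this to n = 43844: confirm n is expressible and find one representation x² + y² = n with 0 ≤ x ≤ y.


Step 1: Factor n = 43844 = 2^2 · 97 · 113.
Step 2: Check the mod-4 condition on each prime factor: 2 = 2 (special); 97 ≡ 1 (mod 4), exponent 1; 113 ≡ 1 (mod 4), exponent 1.
All primes ≡ 3 (mod 4) appear to even exponent (or don't appear), so by the two-squares theorem n IS expressible as a sum of two squares.
Step 3: Build a representation. Group n = k² · m with k = 2 and m = 97 · 113 = 10961 (a product of primes ≡ 1 (mod 4)); a representation of m scales to one of n via (k·x)² + (k·y)² = k²(x² + y²). Each prime p ≡ 1 (mod 4) is itself a sum of two squares; find a² by testing p − a² for a perfect square:
  97: 97 − 1² = 96, 97 − 2² = 93, 97 − 3² = 88, 97 − 4² = 81 = 9² ⇒ 97 = 4² + 9².
  113: 113 − 1² = 112, 113 − 2² = 109, 113 − 3² = 104, 113 − 4² = 97, 113 − 5² = 88, 113 − 6² = 77, 113 − 7² = 64 = 8² ⇒ 113 = 7² + 8².
  Combine using the Brahmagupta–Fibonacci identity (a² + b²)(c² + d²) = (ac − bd)² + (ad + bc)² = (ac + bd)² + (ad − bc)²:
  97 · 113 = 10961: from (4² + 9²)(7² + 8²), take (4·7 − 9·8, 4·8 + 9·7) = (28 − 72, 32 + 63) = (-44, 95); dropping signs (only squares matter) gives (44, 95); check 44² + 95² = 1936 + 9025 = 10961 ✓.
  Scale by k = 2: (2·44, 2·95) = (88, 190).
Step 4: Order so x ≤ y and verify: 88² + 190² = 7744 + 36100 = 43844 = n. ✓

n = 43844 = 88² + 190² (one valid representation with x ≤ y).


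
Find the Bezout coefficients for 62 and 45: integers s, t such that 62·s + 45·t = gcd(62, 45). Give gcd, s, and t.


Euclidean algorithm on (62, 45) — divide until remainder is 0:
  62 = 1 · 45 + 17
  45 = 2 · 17 + 11
  17 = 1 · 11 + 6
  11 = 1 · 6 + 5
  6 = 1 · 5 + 1
  5 = 5 · 1 + 0
gcd(62, 45) = 1.
Track Bezout coefficients alongside the remainders: start with r₀ = 62 = a·1 + b·0 (s = 1, t = 0) and r₁ = 45 = a·0 + b·1 (s = 0, t = 1); each new remainder r_{k+1} = r_{k-1} − q_k·r_k inherits s_{k+1} = s_{k-1} − q_k·s_k, t_{k+1} = t_{k-1} − q_k·t_k, so r_k = a·s_k + b·t_k at every step:
  q = 1: r = 17, s = 1 − 1·0 = 1, t = 0 − 1·1 = -1  (check: 62·1 + 45·(-1) = 17)
  q = 2: r = 11, s = 0 − 2·1 = -2, t = 1 − 2·(-1) = 3  (check: 62·(-2) + 45·3 = 11)
  q = 1: r = 6, s = 1 − 1·(-2) = 3, t = -1 − 1·3 = -4  (check: 62·3 + 45·(-4) = 6)
  q = 1: r = 5, s = -2 − 1·3 = -5, t = 3 − 1·(-4) = 7  (check: 62·(-5) + 45·7 = 5)
  q = 1: r = 1, s = 3 − 1·(-5) = 8, t = -4 − 1·7 = -11  (check: 62·8 + 45·(-11) = 1)
The row with r = 1 (the gcd) gives the Bezout coefficients s = 8, t = -11.
Result: 62 · (8) + 45 · (-11) = 1.

gcd(62, 45) = 1; s = 8, t = -11 (check: 62·8 + 45·(-11) = 1).


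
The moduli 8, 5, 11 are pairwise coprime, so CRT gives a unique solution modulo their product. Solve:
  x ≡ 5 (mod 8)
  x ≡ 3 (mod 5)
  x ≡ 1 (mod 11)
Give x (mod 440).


Moduli 8, 5, 11 are pairwise coprime; by CRT there is a unique solution modulo M = 8 · 5 · 11 = 440.
Solve pairwise, accumulating the modulus:
  Start with x ≡ 5 (mod 8).
  Combine with x ≡ 3 (mod 5): since gcd(8, 5) = 1, we get a unique residue mod 40.
    Write x = 5 + 8·t and substitute into x ≡ 3 (mod 5): 8·t ≡ 3 − 5 = -2 (mod 5).
    Reduce coefficients mod 5: 3·t ≡ 3 (mod 5).
    The inverse of 3 mod 5 is 2 (since 3·2 = 6 = 1·5 + 1), so t ≡ 2·3 = 6 ≡ 1 (mod 5).
    Then x = 5 + 8·1 = 13, valid modulo lcm(8, 5) = 40: x ≡ 13 (mod 40).
  Combine with x ≡ 1 (mod 11): since gcd(40, 11) = 1, we get a unique residue mod 440.
    Write x = 13 + 40·t and substitute into x ≡ 1 (mod 11): 40·t ≡ 1 − 13 = -12 (mod 11).
    Reduce coefficients mod 11: 7·t ≡ 10 (mod 11).
    The inverse of 7 mod 11 is 8 (since 7·8 = 56 = 5·11 + 1), so t ≡ 8·10 = 80 ≡ 3 (mod 11).
    Then x = 13 + 40·3 = 133, valid modulo lcm(40, 11) = 440: x ≡ 133 (mod 440).
Verify: 133 mod 8 = 5 ✓, 133 mod 5 = 3 ✓, 133 mod 11 = 1 ✓.

x ≡ 133 (mod 440).


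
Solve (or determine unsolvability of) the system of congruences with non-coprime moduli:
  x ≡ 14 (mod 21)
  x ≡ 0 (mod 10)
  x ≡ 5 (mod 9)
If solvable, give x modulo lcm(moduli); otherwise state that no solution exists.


Moduli 21, 10, 9 are not pairwise coprime, so CRT works modulo lcm(m_i) when all pairwise compatibility conditions hold.
Pairwise compatibility: gcd(m_i, m_j) must divide a_i - a_j for every pair.
Merge one congruence at a time:
  Start: x ≡ 14 (mod 21).
  Combine with x ≡ 0 (mod 10): gcd(21, 10) = 1; 0 - 14 = -14, which IS divisible by 1, so compatible.
    Write x = 14 + 21·t and substitute into x ≡ 0 (mod 10): 21·t ≡ 0 − 14 = -14 (mod 10).
    Reduce coefficients mod 10: 1·t ≡ 6 (mod 10).
    So t ≡ 6 (mod 10).
    Then x = 14 + 21·6 = 140, valid modulo lcm(21, 10) = 210: x ≡ 140 (mod 210).
  Combine with x ≡ 5 (mod 9): gcd(210, 9) = 3; 5 - 140 = -135, which IS divisible by 3, so compatible.
    Write x = 140 + 210·t and substitute into x ≡ 5 (mod 9): 210·t ≡ 5 − 140 = -135 (mod 9).
    Divide the congruence (and modulus) by g = 3: 70·t ≡ -45 (mod 3).
    Reduce coefficients mod 3: 1·t ≡ 0 (mod 3).
    So t ≡ 0 (mod 3).
    Then x = 140 + 210·0 = 140, valid modulo lcm(210, 9) = 630: x ≡ 140 (mod 630).
Verify: 140 mod 21 = 14, 140 mod 10 = 0, 140 mod 9 = 5.

x ≡ 140 (mod 630).


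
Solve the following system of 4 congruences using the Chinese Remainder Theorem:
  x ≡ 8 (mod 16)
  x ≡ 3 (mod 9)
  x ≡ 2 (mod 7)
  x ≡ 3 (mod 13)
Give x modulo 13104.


Product of moduli M = 16 · 9 · 7 · 13 = 13104.
Merge one congruence at a time:
  Start: x ≡ 8 (mod 16).
  Combine with x ≡ 3 (mod 9); new modulus lcm = 144.
    Write x = 8 + 16·t and substitute into x ≡ 3 (mod 9): 16·t ≡ 3 − 8 = -5 (mod 9).
    Reduce coefficients mod 9: 7·t ≡ 4 (mod 9).
    The inverse of 7 mod 9 is 4 (since 7·4 = 28 = 3·9 + 1), so t ≡ 4·4 = 16 ≡ 7 (mod 9).
    Then x = 8 + 16·7 = 120, valid modulo lcm(16, 9) = 144: x ≡ 120 (mod 144).
  Combine with x ≡ 2 (mod 7); new modulus lcm = 1008.
    Write x = 120 + 144·t and substitute into x ≡ 2 (mod 7): 144·t ≡ 2 − 120 = -118 (mod 7).
    Reduce coefficients mod 7: 4·t ≡ 1 (mod 7).
    The inverse of 4 mod 7 is 2 (since 4·2 = 8 = 1·7 + 1), so t ≡ 2·1 = 2 ≡ 2 (mod 7).
    Then x = 120 + 144·2 = 408, valid modulo lcm(144, 7) = 1008: x ≡ 408 (mod 1008).
  Combine with x ≡ 3 (mod 13); new modulus lcm = 13104.
    Write x = 408 + 1008·t and substitute into x ≡ 3 (mod 13): 1008·t ≡ 3 − 408 = -405 (mod 13).
    Reduce coefficients mod 13: 7·t ≡ 11 (mod 13).
    The inverse of 7 mod 13 is 2 (since 7·2 = 14 = 1·13 + 1), so t ≡ 2·11 = 22 ≡ 9 (mod 13).
    Then x = 408 + 1008·9 = 9480, valid modulo lcm(1008, 13) = 13104: x ≡ 9480 (mod 13104).
Verify against each original: 9480 mod 16 = 8, 9480 mod 9 = 3, 9480 mod 7 = 2, 9480 mod 13 = 3.

x ≡ 9480 (mod 13104).


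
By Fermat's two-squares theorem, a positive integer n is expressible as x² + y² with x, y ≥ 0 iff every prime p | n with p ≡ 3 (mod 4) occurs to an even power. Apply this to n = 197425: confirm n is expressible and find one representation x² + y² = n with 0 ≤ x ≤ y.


Step 1: Factor n = 197425 = 5^2 · 53 · 149.
Step 2: Check the mod-4 condition on each prime factor: 5 ≡ 1 (mod 4), exponent 2; 53 ≡ 1 (mod 4), exponent 1; 149 ≡ 1 (mod 4), exponent 1.
All primes ≡ 3 (mod 4) appear to even exponent (or don't appear), so by the two-squares theorem n IS expressible as a sum of two squares.
Step 3: Build a representation. Group n = k² · m with k = 5 and m = 53 · 149 = 7897 (a product of primes ≡ 1 (mod 4)); a representation of m scales to one of n via (k·x)² + (k·y)² = k²(x² + y²). Each prime p ≡ 1 (mod 4) is itself a sum of two squares; find a² by testing p − a² for a perfect square:
  53: 53 − 1² = 52, 53 − 2² = 49 = 7² ⇒ 53 = 2² + 7².
  149: 149 − 1² = 148, 149 − 2² = 145, 149 − 3² = 140, 149 − 4² = 133, 149 − 5² = 124, 149 − 6² = 113, 149 − 7² = 100 = 10² ⇒ 149 = 7² + 10².
  Combine using the Brahmagupta–Fibonacci identity (a² + b²)(c² + d²) = (ac − bd)² + (ad + bc)² = (ac + bd)² + (ad − bc)²:
  53 · 149 = 7897: from (2² + 7²)(7² + 10²), take (2·7 − 7·10, 2·10 + 7·7) = (14 − 70, 20 + 49) = (-56, 69); dropping signs (only squares matter) gives (56, 69); check 56² + 69² = 3136 + 4761 = 7897 ✓.
  Scale by k = 5: (5·56, 5·69) = (280, 345).
Step 4: Order so x ≤ y and verify: 280² + 345² = 78400 + 119025 = 197425 = n. ✓

n = 197425 = 280² + 345² (one valid representation with x ≤ y).


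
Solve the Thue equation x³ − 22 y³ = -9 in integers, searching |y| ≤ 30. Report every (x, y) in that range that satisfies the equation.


The equation is x³ - 22y³ = -9. For fixed y, x³ = 22·y³ − 9, so a solution requires the RHS to be a perfect cube.
Strategy: iterate y from -30 to 30, compute RHS = 22·y³ − 9, and check whether it is a (positive or negative) perfect cube.
Check small values of y:
  y = 0: RHS = -9 is not a perfect cube.
  y = 1: RHS = 13 is not a perfect cube.
  y = -1: RHS = -31 is not a perfect cube.
  y = 2: RHS = 167 is not a perfect cube.
  y = -2: RHS = -185 is not a perfect cube.
  y = 3: RHS = 585 is not a perfect cube.
  y = -3: RHS = -603 is not a perfect cube.
Continuing the search up to |y| = 30 finds no solutions either.
No (x, y) in the scanned range satisfies the equation.

No integer solutions with |y| ≤ 30.


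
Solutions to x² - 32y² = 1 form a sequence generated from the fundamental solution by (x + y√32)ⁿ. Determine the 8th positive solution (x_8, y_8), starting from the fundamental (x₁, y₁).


Step 1: Find the fundamental solution (x₁, y₁) of x² - 32y² = 1.
  Expand √32 as a continued fraction. a₀ = ⌊√32⌋ = 5; iterate m_{k+1} = d_k·a_k − m_k, d_{k+1} = (32 − m_{k+1}²)/d_k, a_{k+1} = ⌊(a₀ + m_{k+1})/d_{k+1}⌋ (starting m₀ = 0, d₀ = 1), with convergents p_k = a_k·p_{k-1} + p_{k-2}, q_k = a_k·q_{k-1} + q_{k-2} (p₋₁ = 1, q₋₁ = 0):
  k = 0: a₀ = 5; p₀/q₀ = 5/1; p₀² − 32·q₀² = 25 − 32 = -7.
  k = 1: m = 5, d = 7, a = ⌊(5 + 5)/7⌋ = 1; p/q = (1·5 + 1)/(1·1 + 0) = 6/1; p² − 32·q² = 36 − 32 = 4.
  k = 2: m = 2, d = 4, a = ⌊(5 + 2)/4⌋ = 1; p/q = (1·6 + 5)/(1·1 + 1) = 11/2; p² − 32·q² = 121 − 128 = -7.
  k = 3: m = 2, d = 7, a = ⌊(5 + 2)/7⌋ = 1; p/q = (1·11 + 6)/(1·2 + 1) = 17/3; p² − 32·q² = 289 − 288 = 1.
  The first convergent with p² − 32·q² = 1 gives the fundamental solution (x₁, y₁) = (17, 3).
Step 2: Apply the recurrence (x_{n+1}, y_{n+1}) = (x₁x_n + 32y₁y_n, x₁y_n + y₁x_n) repeatedly.
  From (x_1, y_1) = (17, 3): x_2 = 17·17 + 32·3·3 = 577; y_2 = 17·3 + 3·17 = 102.
  From (x_2, y_2) = (577, 102): x_3 = 17·577 + 32·3·102 = 19601; y_3 = 17·102 + 3·577 = 3465.
  From (x_3, y_3) = (19601, 3465): x_4 = 17·19601 + 32·3·3465 = 665857; y_4 = 17·3465 + 3·19601 = 117708.
  From (x_4, y_4) = (665857, 117708): x_5 = 17·665857 + 32·3·117708 = 22619537; y_5 = 17·117708 + 3·665857 = 3998607.
  From (x_5, y_5) = (22619537, 3998607): x_6 = 17·22619537 + 32·3·3998607 = 768398401; y_6 = 17·3998607 + 3·22619537 = 135834930.
  From (x_6, y_6) = (768398401, 135834930): x_7 = 17·768398401 + 32·3·135834930 = 26102926097; y_7 = 17·135834930 + 3·768398401 = 4614389013.
  From (x_7, y_7) = (26102926097, 4614389013): x_8 = 17·26102926097 + 32·3·4614389013 = 886731088897; y_8 = 17·4614389013 + 3·26102926097 = 156753391512.
Step 3: Verify x_8² - 32·y_8² = 786292024016459316676609 - 786292024016459316676608 = 1 (should be 1). ✓

(x_1, y_1) = (17, 3); (x_8, y_8) = (886731088897, 156753391512).


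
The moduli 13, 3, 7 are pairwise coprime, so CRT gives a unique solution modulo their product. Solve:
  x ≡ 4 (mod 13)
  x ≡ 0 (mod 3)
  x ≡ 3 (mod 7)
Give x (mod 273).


Moduli 13, 3, 7 are pairwise coprime; by CRT there is a unique solution modulo M = 13 · 3 · 7 = 273.
Solve pairwise, accumulating the modulus:
  Start with x ≡ 4 (mod 13).
  Combine with x ≡ 0 (mod 3): since gcd(13, 3) = 1, we get a unique residue mod 39.
    Write x = 4 + 13·t and substitute into x ≡ 0 (mod 3): 13·t ≡ 0 − 4 = -4 (mod 3).
    Reduce coefficients mod 3: 1·t ≡ 2 (mod 3).
    So t ≡ 2 (mod 3).
    Then x = 4 + 13·2 = 30, valid modulo lcm(13, 3) = 39: x ≡ 30 (mod 39).
  Combine with x ≡ 3 (mod 7): since gcd(39, 7) = 1, we get a unique residue mod 273.
    Write x = 30 + 39·t and substitute into x ≡ 3 (mod 7): 39·t ≡ 3 − 30 = -27 (mod 7).
    Reduce coefficients mod 7: 4·t ≡ 1 (mod 7).
    The inverse of 4 mod 7 is 2 (since 4·2 = 8 = 1·7 + 1), so t ≡ 2·1 = 2 ≡ 2 (mod 7).
    Then x = 30 + 39·2 = 108, valid modulo lcm(39, 7) = 273: x ≡ 108 (mod 273).
Verify: 108 mod 13 = 4 ✓, 108 mod 3 = 0 ✓, 108 mod 7 = 3 ✓.

x ≡ 108 (mod 273).


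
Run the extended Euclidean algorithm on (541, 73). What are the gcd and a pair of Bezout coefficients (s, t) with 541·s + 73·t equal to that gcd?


Euclidean algorithm on (541, 73) — divide until remainder is 0:
  541 = 7 · 73 + 30
  73 = 2 · 30 + 13
  30 = 2 · 13 + 4
  13 = 3 · 4 + 1
  4 = 4 · 1 + 0
gcd(541, 73) = 1.
Track Bezout coefficients alongside the remainders: start with r₀ = 541 = a·1 + b·0 (s = 1, t = 0) and r₁ = 73 = a·0 + b·1 (s = 0, t = 1); each new remainder r_{k+1} = r_{k-1} − q_k·r_k inherits s_{k+1} = s_{k-1} − q_k·s_k, t_{k+1} = t_{k-1} − q_k·t_k, so r_k = a·s_k + b·t_k at every step:
  q = 7: r = 30, s = 1 − 7·0 = 1, t = 0 − 7·1 = -7  (check: 541·1 + 73·(-7) = 30)
  q = 2: r = 13, s = 0 − 2·1 = -2, t = 1 − 2·(-7) = 15  (check: 541·(-2) + 73·15 = 13)
  q = 2: r = 4, s = 1 − 2·(-2) = 5, t = -7 − 2·15 = -37  (check: 541·5 + 73·(-37) = 4)
  q = 3: r = 1, s = -2 − 3·5 = -17, t = 15 − 3·(-37) = 126  (check: 541·(-17) + 73·126 = 1)
The row with r = 1 (the gcd) gives the Bezout coefficients s = -17, t = 126.
Result: 541 · (-17) + 73 · (126) = 1.

gcd(541, 73) = 1; s = -17, t = 126 (check: 541·(-17) + 73·126 = 1).


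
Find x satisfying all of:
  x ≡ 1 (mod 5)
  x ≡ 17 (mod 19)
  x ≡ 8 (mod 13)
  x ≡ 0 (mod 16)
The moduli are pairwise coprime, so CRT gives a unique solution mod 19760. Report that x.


Product of moduli M = 5 · 19 · 13 · 16 = 19760.
Merge one congruence at a time:
  Start: x ≡ 1 (mod 5).
  Combine with x ≡ 17 (mod 19); new modulus lcm = 95.
    Write x = 1 + 5·t and substitute into x ≡ 17 (mod 19): 5·t ≡ 17 − 1 = 16 (mod 19).
    The inverse of 5 mod 19 is 4 (since 5·4 = 20 = 1·19 + 1), so t ≡ 4·16 = 64 ≡ 7 (mod 19).
    Then x = 1 + 5·7 = 36, valid modulo lcm(5, 19) = 95: x ≡ 36 (mod 95).
  Combine with x ≡ 8 (mod 13); new modulus lcm = 1235.
    Write x = 36 + 95·t and substitute into x ≡ 8 (mod 13): 95·t ≡ 8 − 36 = -28 (mod 13).
    Reduce coefficients mod 13: 4·t ≡ 11 (mod 13).
    The inverse of 4 mod 13 is 10 (since 4·10 = 40 = 3·13 + 1), so t ≡ 10·11 = 110 ≡ 6 (mod 13).
    Then x = 36 + 95·6 = 606, valid modulo lcm(95, 13) = 1235: x ≡ 606 (mod 1235).
  Combine with x ≡ 0 (mod 16); new modulus lcm = 19760.
    Write x = 606 + 1235·t and substitute into x ≡ 0 (mod 16): 1235·t ≡ 0 − 606 = -606 (mod 16).
    Reduce coefficients mod 16: 3·t ≡ 2 (mod 16).
    The inverse of 3 mod 16 is 11 (since 3·11 = 33 = 2·16 + 1), so t ≡ 11·2 = 22 ≡ 6 (mod 16).
    Then x = 606 + 1235·6 = 8016, valid modulo lcm(1235, 16) = 19760: x ≡ 8016 (mod 19760).
Verify against each original: 8016 mod 5 = 1, 8016 mod 19 = 17, 8016 mod 13 = 8, 8016 mod 16 = 0.

x ≡ 8016 (mod 19760).


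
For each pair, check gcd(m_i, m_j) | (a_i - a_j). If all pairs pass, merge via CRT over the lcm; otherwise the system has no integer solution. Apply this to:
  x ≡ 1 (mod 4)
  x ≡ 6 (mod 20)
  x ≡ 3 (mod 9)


Moduli 4, 20, 9 are not pairwise coprime, so CRT works modulo lcm(m_i) when all pairwise compatibility conditions hold.
Pairwise compatibility: gcd(m_i, m_j) must divide a_i - a_j for every pair.
Merge one congruence at a time:
  Start: x ≡ 1 (mod 4).
  Combine with x ≡ 6 (mod 20): gcd(4, 20) = 4, and 6 - 1 = 5 is NOT divisible by 4.
    ⇒ system is inconsistent (no integer solution).

No solution (the system is inconsistent).


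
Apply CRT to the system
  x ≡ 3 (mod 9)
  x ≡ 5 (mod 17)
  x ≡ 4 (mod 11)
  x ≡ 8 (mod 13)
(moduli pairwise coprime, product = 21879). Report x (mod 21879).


Product of moduli M = 9 · 17 · 11 · 13 = 21879.
Merge one congruence at a time:
  Start: x ≡ 3 (mod 9).
  Combine with x ≡ 5 (mod 17); new modulus lcm = 153.
    Write x = 3 + 9·t and substitute into x ≡ 5 (mod 17): 9·t ≡ 5 − 3 = 2 (mod 17).
    The inverse of 9 mod 17 is 2 (since 9·2 = 18 = 1·17 + 1), so t ≡ 2·2 = 4 ≡ 4 (mod 17).
    Then x = 3 + 9·4 = 39, valid modulo lcm(9, 17) = 153: x ≡ 39 (mod 153).
  Combine with x ≡ 4 (mod 11); new modulus lcm = 1683.
    Write x = 39 + 153·t and substitute into x ≡ 4 (mod 11): 153·t ≡ 4 − 39 = -35 (mod 11).
    Reduce coefficients mod 11: 10·t ≡ 9 (mod 11).
    The inverse of 10 mod 11 is 10 (since 10·10 = 100 = 9·11 + 1), so t ≡ 10·9 = 90 ≡ 2 (mod 11).
    Then x = 39 + 153·2 = 345, valid modulo lcm(153, 11) = 1683: x ≡ 345 (mod 1683).
  Combine with x ≡ 8 (mod 13); new modulus lcm = 21879.
    Write x = 345 + 1683·t and substitute into x ≡ 8 (mod 13): 1683·t ≡ 8 − 345 = -337 (mod 13).
    Reduce coefficients mod 13: 6·t ≡ 1 (mod 13).
    The inverse of 6 mod 13 is 11 (since 6·11 = 66 = 5·13 + 1), so t ≡ 11·1 = 11 ≡ 11 (mod 13).
    Then x = 345 + 1683·11 = 18858, valid modulo lcm(1683, 13) = 21879: x ≡ 18858 (mod 21879).
Verify against each original: 18858 mod 9 = 3, 18858 mod 17 = 5, 18858 mod 11 = 4, 18858 mod 13 = 8.

x ≡ 18858 (mod 21879).


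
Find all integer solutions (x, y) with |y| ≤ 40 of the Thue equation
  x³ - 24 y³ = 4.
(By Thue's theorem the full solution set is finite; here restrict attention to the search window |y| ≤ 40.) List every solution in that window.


The equation is x³ - 24y³ = 4. For fixed y, x³ = 24·y³ + 4, so a solution requires the RHS to be a perfect cube.
Strategy: iterate y from -40 to 40, compute RHS = 24·y³ + 4, and check whether it is a (positive or negative) perfect cube.
Check small values of y:
  y = 0: RHS = 4 is not a perfect cube.
  y = 1: RHS = 28 is not a perfect cube.
  y = -1: RHS = -20 is not a perfect cube.
  y = 2: RHS = 196 is not a perfect cube.
  y = -2: RHS = -188 is not a perfect cube.
  y = 3: RHS = 652 is not a perfect cube.
  y = -3: RHS = -644 is not a perfect cube.
Continuing the search up to |y| = 40 finds no solutions either.
No (x, y) in the scanned range satisfies the equation.

No integer solutions with |y| ≤ 40.


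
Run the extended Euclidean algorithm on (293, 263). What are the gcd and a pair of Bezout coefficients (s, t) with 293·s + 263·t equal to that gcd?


Euclidean algorithm on (293, 263) — divide until remainder is 0:
  293 = 1 · 263 + 30
  263 = 8 · 30 + 23
  30 = 1 · 23 + 7
  23 = 3 · 7 + 2
  7 = 3 · 2 + 1
  2 = 2 · 1 + 0
gcd(293, 263) = 1.
Track Bezout coefficients alongside the remainders: start with r₀ = 293 = a·1 + b·0 (s = 1, t = 0) and r₁ = 263 = a·0 + b·1 (s = 0, t = 1); each new remainder r_{k+1} = r_{k-1} − q_k·r_k inherits s_{k+1} = s_{k-1} − q_k·s_k, t_{k+1} = t_{k-1} − q_k·t_k, so r_k = a·s_k + b·t_k at every step:
  q = 1: r = 30, s = 1 − 1·0 = 1, t = 0 − 1·1 = -1  (check: 293·1 + 263·(-1) = 30)
  q = 8: r = 23, s = 0 − 8·1 = -8, t = 1 − 8·(-1) = 9  (check: 293·(-8) + 263·9 = 23)
  q = 1: r = 7, s = 1 − 1·(-8) = 9, t = -1 − 1·9 = -10  (check: 293·9 + 263·(-10) = 7)
  q = 3: r = 2, s = -8 − 3·9 = -35, t = 9 − 3·(-10) = 39  (check: 293·(-35) + 263·39 = 2)
  q = 3: r = 1, s = 9 − 3·(-35) = 114, t = -10 − 3·39 = -127  (check: 293·114 + 263·(-127) = 1)
The row with r = 1 (the gcd) gives the Bezout coefficients s = 114, t = -127.
Result: 293 · (114) + 263 · (-127) = 1.

gcd(293, 263) = 1; s = 114, t = -127 (check: 293·114 + 263·(-127) = 1).


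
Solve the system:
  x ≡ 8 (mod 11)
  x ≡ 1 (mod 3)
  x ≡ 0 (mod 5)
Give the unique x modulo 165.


Moduli 11, 3, 5 are pairwise coprime; by CRT there is a unique solution modulo M = 11 · 3 · 5 = 165.
Solve pairwise, accumulating the modulus:
  Start with x ≡ 8 (mod 11).
  Combine with x ≡ 1 (mod 3): since gcd(11, 3) = 1, we get a unique residue mod 33.
    Write x = 8 + 11·t and substitute into x ≡ 1 (mod 3): 11·t ≡ 1 − 8 = -7 (mod 3).
    Reduce coefficients mod 3: 2·t ≡ 2 (mod 3).
    The inverse of 2 mod 3 is 2 (since 2·2 = 4 = 1·3 + 1), so t ≡ 2·2 = 4 ≡ 1 (mod 3).
    Then x = 8 + 11·1 = 19, valid modulo lcm(11, 3) = 33: x ≡ 19 (mod 33).
  Combine with x ≡ 0 (mod 5): since gcd(33, 5) = 1, we get a unique residue mod 165.
    Write x = 19 + 33·t and substitute into x ≡ 0 (mod 5): 33·t ≡ 0 − 19 = -19 (mod 5).
    Reduce coefficients mod 5: 3·t ≡ 1 (mod 5).
    The inverse of 3 mod 5 is 2 (since 3·2 = 6 = 1·5 + 1), so t ≡ 2·1 = 2 ≡ 2 (mod 5).
    Then x = 19 + 33·2 = 85, valid modulo lcm(33, 5) = 165: x ≡ 85 (mod 165).
Verify: 85 mod 11 = 8 ✓, 85 mod 3 = 1 ✓, 85 mod 5 = 0 ✓.

x ≡ 85 (mod 165).


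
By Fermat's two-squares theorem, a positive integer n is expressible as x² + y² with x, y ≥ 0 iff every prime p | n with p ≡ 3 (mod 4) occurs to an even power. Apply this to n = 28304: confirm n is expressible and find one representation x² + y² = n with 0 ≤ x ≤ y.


Step 1: Factor n = 28304 = 2^4 · 29 · 61.
Step 2: Check the mod-4 condition on each prime factor: 2 = 2 (special); 29 ≡ 1 (mod 4), exponent 1; 61 ≡ 1 (mod 4), exponent 1.
All primes ≡ 3 (mod 4) appear to even exponent (or don't appear), so by the two-squares theorem n IS expressible as a sum of two squares.
Step 3: Build a representation. Group n = k² · m with k = 4 and m = 29 · 61 = 1769 (a product of primes ≡ 1 (mod 4)); a representation of m scales to one of n via (k·x)² + (k·y)² = k²(x² + y²). Each prime p ≡ 1 (mod 4) is itself a sum of two squares; find a² by testing p − a² for a perfect square:
  29: 29 − 1² = 28, 29 − 2² = 25 = 5² ⇒ 29 = 2² + 5².
  61: 61 − 1² = 60, 61 − 2² = 57, 61 − 3² = 52, 61 − 4² = 45, 61 − 5² = 36 = 6² ⇒ 61 = 5² + 6².
  Combine using the Brahmagupta–Fibonacci identity (a² + b²)(c² + d²) = (ac − bd)² + (ad + bc)² = (ac + bd)² + (ad − bc)²:
  29 · 61 = 1769: from (2² + 5²)(5² + 6²), take (2·5 − 5·6, 2·6 + 5·5) = (10 − 30, 12 + 25) = (-20, 37); dropping signs (only squares matter) gives (20, 37); check 20² + 37² = 400 + 1369 = 1769 ✓.
  Scale by k = 4: (4·20, 4·37) = (80, 148).
Step 4: Order so x ≤ y and verify: 80² + 148² = 6400 + 21904 = 28304 = n. ✓

n = 28304 = 80² + 148² (one valid representation with x ≤ y).


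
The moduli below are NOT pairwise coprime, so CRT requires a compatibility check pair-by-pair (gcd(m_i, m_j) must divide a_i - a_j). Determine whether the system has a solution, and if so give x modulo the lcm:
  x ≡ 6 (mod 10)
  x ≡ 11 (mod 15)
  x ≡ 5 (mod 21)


Moduli 10, 15, 21 are not pairwise coprime, so CRT works modulo lcm(m_i) when all pairwise compatibility conditions hold.
Pairwise compatibility: gcd(m_i, m_j) must divide a_i - a_j for every pair.
Merge one congruence at a time:
  Start: x ≡ 6 (mod 10).
  Combine with x ≡ 11 (mod 15): gcd(10, 15) = 5; 11 - 6 = 5, which IS divisible by 5, so compatible.
    Write x = 6 + 10·t and substitute into x ≡ 11 (mod 15): 10·t ≡ 11 − 6 = 5 (mod 15).
    Divide the congruence (and modulus) by g = 5: 2·t ≡ 1 (mod 3).
    The inverse of 2 mod 3 is 2 (since 2·2 = 4 = 1·3 + 1), so t ≡ 2·1 = 2 ≡ 2 (mod 3).
    Then x = 6 + 10·2 = 26, valid modulo lcm(10, 15) = 30: x ≡ 26 (mod 30).
  Combine with x ≡ 5 (mod 21): gcd(30, 21) = 3; 5 - 26 = -21, which IS divisible by 3, so compatible.
    Write x = 26 + 30·t and substitute into x ≡ 5 (mod 21): 30·t ≡ 5 − 26 = -21 (mod 21).
    Divide the congruence (and modulus) by g = 3: 10·t ≡ -7 (mod 7).
    Reduce coefficients mod 7: 3·t ≡ 0 (mod 7).
    The inverse of 3 mod 7 is 5 (since 3·5 = 15 = 2·7 + 1), so t ≡ 5·0 = 0 ≡ 0 (mod 7).
    Then x = 26 + 30·0 = 26, valid modulo lcm(30, 21) = 210: x ≡ 26 (mod 210).
Verify: 26 mod 10 = 6, 26 mod 15 = 11, 26 mod 21 = 5.

x ≡ 26 (mod 210).


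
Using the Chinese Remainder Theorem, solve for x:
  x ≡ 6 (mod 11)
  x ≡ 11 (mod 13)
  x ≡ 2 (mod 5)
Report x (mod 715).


Moduli 11, 13, 5 are pairwise coprime; by CRT there is a unique solution modulo M = 11 · 13 · 5 = 715.
Solve pairwise, accumulating the modulus:
  Start with x ≡ 6 (mod 11).
  Combine with x ≡ 11 (mod 13): since gcd(11, 13) = 1, we get a unique residue mod 143.
    Write x = 6 + 11·t and substitute into x ≡ 11 (mod 13): 11·t ≡ 11 − 6 = 5 (mod 13).
    The inverse of 11 mod 13 is 6 (since 11·6 = 66 = 5·13 + 1), so t ≡ 6·5 = 30 ≡ 4 (mod 13).
    Then x = 6 + 11·4 = 50, valid modulo lcm(11, 13) = 143: x ≡ 50 (mod 143).
  Combine with x ≡ 2 (mod 5): since gcd(143, 5) = 1, we get a unique residue mod 715.
    Write x = 50 + 143·t and substitute into x ≡ 2 (mod 5): 143·t ≡ 2 − 50 = -48 (mod 5).
    Reduce coefficients mod 5: 3·t ≡ 2 (mod 5).
    The inverse of 3 mod 5 is 2 (since 3·2 = 6 = 1·5 + 1), so t ≡ 2·2 = 4 ≡ 4 (mod 5).
    Then x = 50 + 143·4 = 622, valid modulo lcm(143, 5) = 715: x ≡ 622 (mod 715).
Verify: 622 mod 11 = 6 ✓, 622 mod 13 = 11 ✓, 622 mod 5 = 2 ✓.

x ≡ 622 (mod 715).


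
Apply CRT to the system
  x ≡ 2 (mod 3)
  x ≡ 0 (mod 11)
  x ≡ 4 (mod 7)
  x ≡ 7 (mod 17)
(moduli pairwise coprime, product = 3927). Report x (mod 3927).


Product of moduli M = 3 · 11 · 7 · 17 = 3927.
Merge one congruence at a time:
  Start: x ≡ 2 (mod 3).
  Combine with x ≡ 0 (mod 11); new modulus lcm = 33.
    Write x = 2 + 3·t and substitute into x ≡ 0 (mod 11): 3·t ≡ 0 − 2 = -2 (mod 11).
    Reduce coefficients mod 11: 3·t ≡ 9 (mod 11).
    The inverse of 3 mod 11 is 4 (since 3·4 = 12 = 1·11 + 1), so t ≡ 4·9 = 36 ≡ 3 (mod 11).
    Then x = 2 + 3·3 = 11, valid modulo lcm(3, 11) = 33: x ≡ 11 (mod 33).
  Combine with x ≡ 4 (mod 7); new modulus lcm = 231.
    Write x = 11 + 33·t and substitute into x ≡ 4 (mod 7): 33·t ≡ 4 − 11 = -7 (mod 7).
    Reduce coefficients mod 7: 5·t ≡ 0 (mod 7).
    The inverse of 5 mod 7 is 3 (since 5·3 = 15 = 2·7 + 1), so t ≡ 3·0 = 0 ≡ 0 (mod 7).
    Then x = 11 + 33·0 = 11, valid modulo lcm(33, 7) = 231: x ≡ 11 (mod 231).
  Combine with x ≡ 7 (mod 17); new modulus lcm = 3927.
    Write x = 11 + 231·t and substitute into x ≡ 7 (mod 17): 231·t ≡ 7 − 11 = -4 (mod 17).
    Reduce coefficients mod 17: 10·t ≡ 13 (mod 17).
    The inverse of 10 mod 17 is 12 (since 10·12 = 120 = 7·17 + 1), so t ≡ 12·13 = 156 ≡ 3 (mod 17).
    Then x = 11 + 231·3 = 704, valid modulo lcm(231, 17) = 3927: x ≡ 704 (mod 3927).
Verify against each original: 704 mod 3 = 2, 704 mod 11 = 0, 704 mod 7 = 4, 704 mod 17 = 7.

x ≡ 704 (mod 3927).


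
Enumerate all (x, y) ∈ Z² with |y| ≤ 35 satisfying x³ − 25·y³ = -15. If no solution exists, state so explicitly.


The equation is x³ - 25y³ = -15. For fixed y, x³ = 25·y³ − 15, so a solution requires the RHS to be a perfect cube.
Strategy: iterate y from -35 to 35, compute RHS = 25·y³ − 15, and check whether it is a (positive or negative) perfect cube.
Check small values of y:
  y = 0: RHS = -15 is not a perfect cube.
  y = 1: RHS = 10 is not a perfect cube.
  y = -1: RHS = -40 is not a perfect cube.
  y = 2: RHS = 185 is not a perfect cube.
  y = -2: RHS = -215 is not a perfect cube.
  y = 3: RHS = 660 is not a perfect cube.
  y = -3: RHS = -690 is not a perfect cube.
Continuing the search up to |y| = 35 finds no solutions either.
No (x, y) in the scanned range satisfies the equation.

No integer solutions with |y| ≤ 35.


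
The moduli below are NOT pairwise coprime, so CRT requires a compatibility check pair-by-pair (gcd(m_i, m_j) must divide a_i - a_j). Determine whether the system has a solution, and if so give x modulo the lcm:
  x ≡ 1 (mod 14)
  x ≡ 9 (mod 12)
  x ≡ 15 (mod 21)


Moduli 14, 12, 21 are not pairwise coprime, so CRT works modulo lcm(m_i) when all pairwise compatibility conditions hold.
Pairwise compatibility: gcd(m_i, m_j) must divide a_i - a_j for every pair.
Merge one congruence at a time:
  Start: x ≡ 1 (mod 14).
  Combine with x ≡ 9 (mod 12): gcd(14, 12) = 2; 9 - 1 = 8, which IS divisible by 2, so compatible.
    Write x = 1 + 14·t and substitute into x ≡ 9 (mod 12): 14·t ≡ 9 − 1 = 8 (mod 12).
    Divide the congruence (and modulus) by g = 2: 7·t ≡ 4 (mod 6).
    Reduce coefficients mod 6: 1·t ≡ 4 (mod 6).
    So t ≡ 4 (mod 6).
    Then x = 1 + 14·4 = 57, valid modulo lcm(14, 12) = 84: x ≡ 57 (mod 84).
  Combine with x ≡ 15 (mod 21): gcd(84, 21) = 21; 15 - 57 = -42, which IS divisible by 21, so compatible.
    Write x = 57 + 84·t and substitute into x ≡ 15 (mod 21): 84·t ≡ 15 − 57 = -42 (mod 21).
    Divide the congruence (and modulus) by g = 21: 4·t ≡ -2 (mod 1).
    Modulo 1 every t works; take t = 0.
    Then x = 57 + 84·0 = 57, valid modulo lcm(84, 21) = 84: x ≡ 57 (mod 84).
Verify: 57 mod 14 = 1, 57 mod 12 = 9, 57 mod 21 = 15.

x ≡ 57 (mod 84).


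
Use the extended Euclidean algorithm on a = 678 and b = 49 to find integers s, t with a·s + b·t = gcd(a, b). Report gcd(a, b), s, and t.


Euclidean algorithm on (678, 49) — divide until remainder is 0:
  678 = 13 · 49 + 41
  49 = 1 · 41 + 8
  41 = 5 · 8 + 1
  8 = 8 · 1 + 0
gcd(678, 49) = 1.
Track Bezout coefficients alongside the remainders: start with r₀ = 678 = a·1 + b·0 (s = 1, t = 0) and r₁ = 49 = a·0 + b·1 (s = 0, t = 1); each new remainder r_{k+1} = r_{k-1} − q_k·r_k inherits s_{k+1} = s_{k-1} − q_k·s_k, t_{k+1} = t_{k-1} − q_k·t_k, so r_k = a·s_k + b·t_k at every step:
  q = 13: r = 41, s = 1 − 13·0 = 1, t = 0 − 13·1 = -13  (check: 678·1 + 49·(-13) = 41)
  q = 1: r = 8, s = 0 − 1·1 = -1, t = 1 − 1·(-13) = 14  (check: 678·(-1) + 49·14 = 8)
  q = 5: r = 1, s = 1 − 5·(-1) = 6, t = -13 − 5·14 = -83  (check: 678·6 + 49·(-83) = 1)
The row with r = 1 (the gcd) gives the Bezout coefficients s = 6, t = -83.
Result: 678 · (6) + 49 · (-83) = 1.

gcd(678, 49) = 1; s = 6, t = -83 (check: 678·6 + 49·(-83) = 1).


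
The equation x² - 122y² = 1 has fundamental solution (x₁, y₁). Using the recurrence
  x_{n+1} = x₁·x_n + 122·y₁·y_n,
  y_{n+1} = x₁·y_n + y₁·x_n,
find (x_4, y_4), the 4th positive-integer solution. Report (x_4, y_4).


Step 1: Find the fundamental solution (x₁, y₁) of x² - 122y² = 1.
  Expand √122 as a continued fraction. a₀ = ⌊√122⌋ = 11; iterate m_{k+1} = d_k·a_k − m_k, d_{k+1} = (122 − m_{k+1}²)/d_k, a_{k+1} = ⌊(a₀ + m_{k+1})/d_{k+1}⌋ (starting m₀ = 0, d₀ = 1), with convergents p_k = a_k·p_{k-1} + p_{k-2}, q_k = a_k·q_{k-1} + q_{k-2} (p₋₁ = 1, q₋₁ = 0):
  k = 0: a₀ = 11; p₀/q₀ = 11/1; p₀² − 122·q₀² = 121 − 122 = -1.
  k = 1: m = 11, d = 1, a = ⌊(11 + 11)/1⌋ = 22; p/q = (22·11 + 1)/(22·1 + 0) = 243/22; p² − 122·q² = 59049 − 59048 = 1.
  The first convergent with p² − 122·q² = 1 gives the fundamental solution (x₁, y₁) = (243, 22).
Step 2: Apply the recurrence (x_{n+1}, y_{n+1}) = (x₁x_n + 122y₁y_n, x₁y_n + y₁x_n) repeatedly.
  From (x_1, y_1) = (243, 22): x_2 = 243·243 + 122·22·22 = 118097; y_2 = 243·22 + 22·243 = 10692.
  From (x_2, y_2) = (118097, 10692): x_3 = 243·118097 + 122·22·10692 = 57394899; y_3 = 243·10692 + 22·118097 = 5196290.
  From (x_3, y_3) = (57394899, 5196290): x_4 = 243·57394899 + 122·22·5196290 = 27893802817; y_4 = 243·5196290 + 22·57394899 = 2525386248.
Step 3: Verify x_4² - 122·y_4² = 778064235593677135489 - 778064235593677135488 = 1 (should be 1). ✓

(x_1, y_1) = (243, 22); (x_4, y_4) = (27893802817, 2525386248).


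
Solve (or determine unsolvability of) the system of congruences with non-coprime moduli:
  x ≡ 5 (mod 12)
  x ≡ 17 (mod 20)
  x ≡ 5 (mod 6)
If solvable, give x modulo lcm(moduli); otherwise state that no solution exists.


Moduli 12, 20, 6 are not pairwise coprime, so CRT works modulo lcm(m_i) when all pairwise compatibility conditions hold.
Pairwise compatibility: gcd(m_i, m_j) must divide a_i - a_j for every pair.
Merge one congruence at a time:
  Start: x ≡ 5 (mod 12).
  Combine with x ≡ 17 (mod 20): gcd(12, 20) = 4; 17 - 5 = 12, which IS divisible by 4, so compatible.
    Write x = 5 + 12·t and substitute into x ≡ 17 (mod 20): 12·t ≡ 17 − 5 = 12 (mod 20).
    Divide the congruence (and modulus) by g = 4: 3·t ≡ 3 (mod 5).
    The inverse of 3 mod 5 is 2 (since 3·2 = 6 = 1·5 + 1), so t ≡ 2·3 = 6 ≡ 1 (mod 5).
    Then x = 5 + 12·1 = 17, valid modulo lcm(12, 20) = 60: x ≡ 17 (mod 60).
  Combine with x ≡ 5 (mod 6): gcd(60, 6) = 6; 5 - 17 = -12, which IS divisible by 6, so compatible.
    Write x = 17 + 60·t and substitute into x ≡ 5 (mod 6): 60·t ≡ 5 − 17 = -12 (mod 6).
    Divide the congruence (and modulus) by g = 6: 10·t ≡ -2 (mod 1).
    Modulo 1 every t works; take t = 0.
    Then x = 17 + 60·0 = 17, valid modulo lcm(60, 6) = 60: x ≡ 17 (mod 60).
Verify: 17 mod 12 = 5, 17 mod 20 = 17, 17 mod 6 = 5.

x ≡ 17 (mod 60).


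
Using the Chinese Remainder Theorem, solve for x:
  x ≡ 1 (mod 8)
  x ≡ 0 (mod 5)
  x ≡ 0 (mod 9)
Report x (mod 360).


Moduli 8, 5, 9 are pairwise coprime; by CRT there is a unique solution modulo M = 8 · 5 · 9 = 360.
Solve pairwise, accumulating the modulus:
  Start with x ≡ 1 (mod 8).
  Combine with x ≡ 0 (mod 5): since gcd(8, 5) = 1, we get a unique residue mod 40.
    Write x = 1 + 8·t and substitute into x ≡ 0 (mod 5): 8·t ≡ 0 − 1 = -1 (mod 5).
    Reduce coefficients mod 5: 3·t ≡ 4 (mod 5).
    The inverse of 3 mod 5 is 2 (since 3·2 = 6 = 1·5 + 1), so t ≡ 2·4 = 8 ≡ 3 (mod 5).
    Then x = 1 + 8·3 = 25, valid modulo lcm(8, 5) = 40: x ≡ 25 (mod 40).
  Combine with x ≡ 0 (mod 9): since gcd(40, 9) = 1, we get a unique residue mod 360.
    Write x = 25 + 40·t and substitute into x ≡ 0 (mod 9): 40·t ≡ 0 − 25 = -25 (mod 9).
    Reduce coefficients mod 9: 4·t ≡ 2 (mod 9).
    The inverse of 4 mod 9 is 7 (since 4·7 = 28 = 3·9 + 1), so t ≡ 7·2 = 14 ≡ 5 (mod 9).
    Then x = 25 + 40·5 = 225, valid modulo lcm(40, 9) = 360: x ≡ 225 (mod 360).
Verify: 225 mod 8 = 1 ✓, 225 mod 5 = 0 ✓, 225 mod 9 = 0 ✓.

x ≡ 225 (mod 360).


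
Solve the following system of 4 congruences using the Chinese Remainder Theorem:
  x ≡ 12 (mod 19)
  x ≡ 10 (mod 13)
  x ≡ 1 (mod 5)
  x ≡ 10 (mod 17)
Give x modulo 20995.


Product of moduli M = 19 · 13 · 5 · 17 = 20995.
Merge one congruence at a time:
  Start: x ≡ 12 (mod 19).
  Combine with x ≡ 10 (mod 13); new modulus lcm = 247.
    Write x = 12 + 19·t and substitute into x ≡ 10 (mod 13): 19·t ≡ 10 − 12 = -2 (mod 13).
    Reduce coefficients mod 13: 6·t ≡ 11 (mod 13).
    The inverse of 6 mod 13 is 11 (since 6·11 = 66 = 5·13 + 1), so t ≡ 11·11 = 121 ≡ 4 (mod 13).
    Then x = 12 + 19·4 = 88, valid modulo lcm(19, 13) = 247: x ≡ 88 (mod 247).
  Combine with x ≡ 1 (mod 5); new modulus lcm = 1235.
    Write x = 88 + 247·t and substitute into x ≡ 1 (mod 5): 247·t ≡ 1 − 88 = -87 (mod 5).
    Reduce coefficients mod 5: 2·t ≡ 3 (mod 5).
    The inverse of 2 mod 5 is 3 (since 2·3 = 6 = 1·5 + 1), so t ≡ 3·3 = 9 ≡ 4 (mod 5).
    Then x = 88 + 247·4 = 1076, valid modulo lcm(247, 5) = 1235: x ≡ 1076 (mod 1235).
  Combine with x ≡ 10 (mod 17); new modulus lcm = 20995.
    Write x = 1076 + 1235·t and substitute into x ≡ 10 (mod 17): 1235·t ≡ 10 − 1076 = -1066 (mod 17).
    Reduce coefficients mod 17: 11·t ≡ 5 (mod 17).
    The inverse of 11 mod 17 is 14 (since 11·14 = 154 = 9·17 + 1), so t ≡ 14·5 = 70 ≡ 2 (mod 17).
    Then x = 1076 + 1235·2 = 3546, valid modulo lcm(1235, 17) = 20995: x ≡ 3546 (mod 20995).
Verify against each original: 3546 mod 19 = 12, 3546 mod 13 = 10, 3546 mod 5 = 1, 3546 mod 17 = 10.

x ≡ 3546 (mod 20995).


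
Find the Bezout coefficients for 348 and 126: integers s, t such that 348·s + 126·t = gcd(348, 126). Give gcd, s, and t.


Euclidean algorithm on (348, 126) — divide until remainder is 0:
  348 = 2 · 126 + 96
  126 = 1 · 96 + 30
  96 = 3 · 30 + 6
  30 = 5 · 6 + 0
gcd(348, 126) = 6.
Track Bezout coefficients alongside the remainders: start with r₀ = 348 = a·1 + b·0 (s = 1, t = 0) and r₁ = 126 = a·0 + b·1 (s = 0, t = 1); each new remainder r_{k+1} = r_{k-1} − q_k·r_k inherits s_{k+1} = s_{k-1} − q_k·s_k, t_{k+1} = t_{k-1} − q_k·t_k, so r_k = a·s_k + b·t_k at every step:
  q = 2: r = 96, s = 1 − 2·0 = 1, t = 0 − 2·1 = -2  (check: 348·1 + 126·(-2) = 96)
  q = 1: r = 30, s = 0 − 1·1 = -1, t = 1 − 1·(-2) = 3  (check: 348·(-1) + 126·3 = 30)
  q = 3: r = 6, s = 1 − 3·(-1) = 4, t = -2 − 3·3 = -11  (check: 348·4 + 126·(-11) = 6)
The row with r = 6 (the gcd) gives the Bezout coefficients s = 4, t = -11.
Result: 348 · (4) + 126 · (-11) = 6.

gcd(348, 126) = 6; s = 4, t = -11 (check: 348·4 + 126·(-11) = 6).


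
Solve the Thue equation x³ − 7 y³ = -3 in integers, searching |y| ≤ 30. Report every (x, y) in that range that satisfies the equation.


The equation is x³ - 7y³ = -3. For fixed y, x³ = 7·y³ − 3, so a solution requires the RHS to be a perfect cube.
Strategy: iterate y from -30 to 30, compute RHS = 7·y³ − 3, and check whether it is a (positive or negative) perfect cube.
Check small values of y:
  y = 0: RHS = -3 is not a perfect cube.
  y = 1: RHS = 4 is not a perfect cube.
  y = -1: RHS = -10 is not a perfect cube.
  y = 2: RHS = 53 is not a perfect cube.
  y = -2: RHS = -59 is not a perfect cube.
  y = 3: RHS = 186 is not a perfect cube.
  y = -3: RHS = -192 is not a perfect cube.
Continuing the search up to |y| = 30 finds no solutions either.
No (x, y) in the scanned range satisfies the equation.

No integer solutions with |y| ≤ 30.
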